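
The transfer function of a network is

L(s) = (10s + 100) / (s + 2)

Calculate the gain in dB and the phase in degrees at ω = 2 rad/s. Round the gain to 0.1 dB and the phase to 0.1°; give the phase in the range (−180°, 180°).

31.1 dB, -33.7°

Substitute s = j2:
Numerator: 10(j2) + 100 = 100 + j20
Denominator: (j2) + 2 = 2 + j2
|N| = √(100² + 20²) ≈ 101.98, ∠N ≈ 11.31°
|D| = √(2² + 2²) ≈ 2.8284, ∠D ≈ 45.00°
|L| = 101.98 / 2.8284 ≈ 36.056
Gain = 20 log₁₀(36.056) ≈ 31.14 dB
∠L = 11.31° − 45.00° = -33.69°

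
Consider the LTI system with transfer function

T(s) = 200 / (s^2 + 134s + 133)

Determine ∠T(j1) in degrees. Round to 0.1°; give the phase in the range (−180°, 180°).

Substitute s = j1:
Numerator: 200 = 200 + j0
Denominator: (j1)^2 + 134(j1) + 133 = 132 + j134
|N| = √(200² + 0²) ≈ 200, ∠N ≈ 0.00°
|D| = √(132² + 134²) ≈ 188.1, ∠D ≈ 45.43°
∠T = 0.00° − 45.43° = -45.43°

-45.4°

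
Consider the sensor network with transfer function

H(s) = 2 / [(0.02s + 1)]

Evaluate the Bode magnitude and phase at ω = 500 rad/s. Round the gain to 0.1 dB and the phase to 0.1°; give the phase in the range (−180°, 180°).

At ω = 500 rad/s:
pole (1 + j500·0.02) = 1 + j10 → |·| ≈ 10.05, ∠ ≈ 84.29°
|H| = 2 · 1 / (10.05) ≈ 0.199
Gain = 20 log₁₀(0.199) ≈ -14.02 dB
∠H = (0°) − (84.29°) = -84.29°

-14.0 dB, -84.3°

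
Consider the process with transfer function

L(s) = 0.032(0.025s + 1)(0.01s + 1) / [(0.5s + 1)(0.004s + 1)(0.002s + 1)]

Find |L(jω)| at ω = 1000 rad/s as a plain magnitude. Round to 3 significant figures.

0.00175

At ω = 1000 rad/s:
zero (1 + j1000·0.025) = 1 + j25 → |·| ≈ 25.02, ∠ ≈ 87.71°
zero (1 + j1000·0.01) = 1 + j10 → |·| ≈ 10.05, ∠ ≈ 84.29°
pole (1 + j1000·0.5) = 1 + j500 → |·| ≈ 500, ∠ ≈ 89.89°
pole (1 + j1000·0.004) = 1 + j4 → |·| ≈ 4.1231, ∠ ≈ 75.96°
pole (1 + j1000·0.002) = 1 + j2 → |·| ≈ 2.2361, ∠ ≈ 63.43°
|L| = 0.032 · 25.02 · 10.05 / (500 · 4.1231 · 2.2361) ≈ 0.0017455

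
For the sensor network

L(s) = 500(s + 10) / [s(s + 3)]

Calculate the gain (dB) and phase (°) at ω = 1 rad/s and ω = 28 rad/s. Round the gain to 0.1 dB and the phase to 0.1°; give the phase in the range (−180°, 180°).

At s = jω = j1:
zero (s+10): 10 + j1 → |·| = √(10²+1²) = √101 ≈ 10.05, ∠ = arctan(1/10) ≈ 5.71°
pole (s+3): 3 + j1 → |·| = √(3²+1²) = √10 ≈ 3.1623, ∠ = arctan(1/3) ≈ 18.43°
pole at origin: |s| = 1, ∠ = 90.00° (in denominator)
|L| = 500 · 10.05 / 3.1623 ≈ 1589
Gain = 20 log₁₀(1589) ≈ 64.02 dB
∠L = 5.71° − 108.43° = -102.72°

At s = jω = j28:
zero (s+10): 10 + j28 → |·| = √(10²+28²) = √884 ≈ 29.732, ∠ = arctan(28/10) ≈ 70.35°
pole (s+3): 3 + j28 → |·| = √(3²+28²) = √793 ≈ 28.16, ∠ = arctan(28/3) ≈ 83.88°
pole at origin: |s| = 28, ∠ = 90.00° (in denominator)
|L| = 500 · 29.732 / 788.48 ≈ 18.854
Gain = 20 log₁₀(18.854) ≈ 25.51 dB
∠L = 70.35° − 173.88° = -103.53°

ω = 1: 64.0 dB, -102.7°; ω = 28: 25.5 dB, -103.5°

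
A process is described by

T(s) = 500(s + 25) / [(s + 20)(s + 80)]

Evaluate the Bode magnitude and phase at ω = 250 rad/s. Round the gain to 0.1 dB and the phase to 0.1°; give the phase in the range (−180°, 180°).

At s = jω = j250:
zero (s+25): 25 + j250 → |·| = √(25²+250²) = √63125 ≈ 251.25, ∠ = arctan(250/25) ≈ 84.29°
pole (s+20): 20 + j250 → |·| = √(20²+250²) = √62900 ≈ 250.8, ∠ = arctan(250/20) ≈ 85.43°
pole (s+80): 80 + j250 → |·| = √(80²+250²) = √68900 ≈ 262.49, ∠ = arctan(250/80) ≈ 72.26°
|T| = 500 · 251.25 / 65832 ≈ 1.9083
Gain = 20 log₁₀(1.9083) ≈ 5.61 dB
∠T = 84.29° − 157.69° = -73.40°

5.6 dB, -73.4°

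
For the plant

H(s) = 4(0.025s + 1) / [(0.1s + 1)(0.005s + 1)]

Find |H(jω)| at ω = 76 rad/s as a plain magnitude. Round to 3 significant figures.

At ω = 76 rad/s:
zero (1 + j76·0.025) = 1 + j1.9 → |·| ≈ 2.1471, ∠ ≈ 62.24°
pole (1 + j76·0.1) = 1 + j7.6 → |·| ≈ 7.6655, ∠ ≈ 82.50°
pole (1 + j76·0.005) = 1 + j0.38 → |·| ≈ 1.0698, ∠ ≈ 20.81°
|H| = 4 · 2.1471 / (7.6655 · 1.0698) ≈ 1.0473

1.05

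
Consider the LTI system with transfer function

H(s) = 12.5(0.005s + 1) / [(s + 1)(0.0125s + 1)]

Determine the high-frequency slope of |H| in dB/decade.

Each pole contributes −20 dB/decade at high frequency; each zero contributes +20 dB/decade.
Net: 1 zero(s) − 2 pole(s) → -20 dB/decade.

-20 dB/decade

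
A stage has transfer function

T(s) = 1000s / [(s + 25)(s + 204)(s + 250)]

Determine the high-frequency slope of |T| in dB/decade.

Each pole contributes −20 dB/decade at high frequency; each zero contributes +20 dB/decade.
Net: 1 zero(s) − 3 pole(s) → -40 dB/decade.

-40 dB/decade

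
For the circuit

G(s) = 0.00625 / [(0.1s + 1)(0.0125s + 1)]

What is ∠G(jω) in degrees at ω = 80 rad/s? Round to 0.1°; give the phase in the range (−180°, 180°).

At ω = 80 rad/s:
pole (1 + j80·0.1) = 1 + j8 → |·| ≈ 8.0623, ∠ ≈ 82.87°
pole (1 + j80·0.0125) = 1 + j1 → |·| ≈ 1.4142, ∠ ≈ 45.00°
∠G = (0°) − (82.87° + 45.00°) = -127.87°

-127.9°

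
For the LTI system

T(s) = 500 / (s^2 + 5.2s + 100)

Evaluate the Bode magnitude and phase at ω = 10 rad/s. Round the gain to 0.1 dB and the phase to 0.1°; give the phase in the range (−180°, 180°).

19.7 dB, -90.0°

At s = jω = j10:
quadratic: (j10)² + 5.2·j10 + 100 = 0 + j52 → |·| ≈ 52, ∠ ≈ 90.00°
|T| = 500 / 52 ≈ 9.6154
Gain = 20 log₁₀(9.6154) ≈ 19.66 dB
∠T = 0.00° − 90.00° = -90.00°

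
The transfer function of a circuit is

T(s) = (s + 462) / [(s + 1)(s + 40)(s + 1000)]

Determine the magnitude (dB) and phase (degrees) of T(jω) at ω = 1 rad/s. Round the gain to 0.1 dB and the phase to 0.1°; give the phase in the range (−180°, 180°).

At s = jω = j1:
zero (s+462): 462 + j1 → |·| = √(462²+1²) = √213445 ≈ 462, ∠ = arctan(1/462) ≈ 0.12°
pole (s+1): 1 + j1 → |·| = √(1²+1²) = √2 ≈ 1.4142, ∠ = arctan(1/1) ≈ 45.00°
pole (s+40): 40 + j1 → |·| = √(40²+1²) = √1601 ≈ 40.012, ∠ = arctan(1/40) ≈ 1.43°
pole (s+1000): 1000 + j1 → |·| = √(1000²+1²) = √1000001 ≈ 1000, ∠ = arctan(1/1000) ≈ 0.06°
|T| = 1 · 462 / 56585 ≈ 0.0081647
Gain = 20 log₁₀(0.0081647) ≈ -41.76 dB
∠T = 0.12° − 46.49° = -46.37°

-41.8 dB, -46.4°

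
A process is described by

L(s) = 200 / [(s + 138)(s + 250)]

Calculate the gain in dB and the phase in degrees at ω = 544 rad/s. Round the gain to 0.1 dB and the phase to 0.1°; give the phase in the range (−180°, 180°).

-64.5 dB, -141.1°

At s = jω = j544:
pole (s+138): 138 + j544 → |·| = √(138²+544²) = √314980 ≈ 561.23, ∠ = arctan(544/138) ≈ 75.77°
pole (s+250): 250 + j544 → |·| = √(250²+544²) = √358436 ≈ 598.7, ∠ = arctan(544/250) ≈ 65.32°
|L| = 200 / 3.3601e+05 ≈ 0.00059522
Gain = 20 log₁₀(0.00059522) ≈ -64.51 dB
∠L = 0.00° − 141.09° = -141.09°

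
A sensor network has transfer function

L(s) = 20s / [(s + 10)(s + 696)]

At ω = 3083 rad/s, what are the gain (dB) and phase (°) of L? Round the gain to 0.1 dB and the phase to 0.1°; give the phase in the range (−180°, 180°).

At s = jω = j3083:
zero at origin: s = j3083 → |·| = 3083, ∠ = 90.00°
pole (s+10): 10 + j3083 → |·| = √(10²+3083²) = √9504989 ≈ 3083, ∠ = arctan(3083/10) ≈ 89.81°
pole (s+696): 696 + j3083 → |·| = √(696²+3083²) = √9989305 ≈ 3160.6, ∠ = arctan(3083/696) ≈ 77.28°
|L| = 20 · 3083 / 9.7441e+06 ≈ 0.0063279
Gain = 20 log₁₀(0.0063279) ≈ -43.97 dB
∠L = 90.00° − 167.09° = -77.09°

-44.0 dB, -77.1°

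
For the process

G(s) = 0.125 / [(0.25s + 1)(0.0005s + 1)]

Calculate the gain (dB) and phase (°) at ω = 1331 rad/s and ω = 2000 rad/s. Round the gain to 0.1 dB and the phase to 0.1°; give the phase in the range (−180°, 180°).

At ω = 1331 rad/s:
pole (1 + j1331·0.25) = 1 + j332.75 → |·| ≈ 332.75, ∠ ≈ 89.83°
pole (1 + j1331·0.0005) = 1 + j0.6655 → |·| ≈ 1.2012, ∠ ≈ 33.64°
|G| = 0.125 · 1 / (332.75 · 1.2012) ≈ 0.00031274
Gain = 20 log₁₀(0.00031274) ≈ -70.10 dB
∠G = (0°) − (89.83° + 33.64°) = -123.47°

At ω = 2000 rad/s:
pole (1 + j2000·0.25) = 1 + j500 → |·| ≈ 500, ∠ ≈ 89.89°
pole (1 + j2000·0.0005) = 1 + j1 → |·| ≈ 1.4142, ∠ ≈ 45.00°
|G| = 0.125 · 1 / (500 · 1.4142) ≈ 0.00017678
Gain = 20 log₁₀(0.00017678) ≈ -75.05 dB
∠G = (0°) − (89.89° + 45.00°) = -134.89°

ω = 1331: -70.1 dB, -123.5°; ω = 2000: -75.1 dB, -134.9°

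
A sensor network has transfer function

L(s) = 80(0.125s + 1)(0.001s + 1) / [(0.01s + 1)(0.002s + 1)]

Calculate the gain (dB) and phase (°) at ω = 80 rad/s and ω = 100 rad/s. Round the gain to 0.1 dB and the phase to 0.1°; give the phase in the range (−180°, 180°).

ω = 80: 55.9 dB, 41.1°; ω = 100: 56.9 dB, 34.8°

At ω = 80 rad/s:
zero (1 + j80·0.125) = 1 + j10 → |·| ≈ 10.05, ∠ ≈ 84.29°
zero (1 + j80·0.001) = 1 + j0.08 → |·| ≈ 1.0032, ∠ ≈ 4.57°
pole (1 + j80·0.01) = 1 + j0.8 → |·| ≈ 1.2806, ∠ ≈ 38.66°
pole (1 + j80·0.002) = 1 + j0.16 → |·| ≈ 1.0127, ∠ ≈ 9.09°
|L| = 80 · 10.05 · 1.0032 / (1.2806 · 1.0127) ≈ 621.94
Gain = 20 log₁₀(621.94) ≈ 55.87 dB
∠L = (84.29° + 4.57°) − (38.66° + 9.09°) = 41.11°

At ω = 100 rad/s:
zero (1 + j100·0.125) = 1 + j12.5 → |·| ≈ 12.54, ∠ ≈ 85.43°
zero (1 + j100·0.001) = 1 + j0.1 → |·| ≈ 1.005, ∠ ≈ 5.71°
pole (1 + j100·0.01) = 1 + j1 → |·| ≈ 1.4142, ∠ ≈ 45.00°
pole (1 + j100·0.002) = 1 + j0.2 → |·| ≈ 1.0198, ∠ ≈ 11.31°
|L| = 80 · 12.54 · 1.005 / (1.4142 · 1.0198) ≈ 699.08
Gain = 20 log₁₀(699.08) ≈ 56.89 dB
∠L = (85.43° + 5.71°) − (45.00° + 11.31°) = 34.83°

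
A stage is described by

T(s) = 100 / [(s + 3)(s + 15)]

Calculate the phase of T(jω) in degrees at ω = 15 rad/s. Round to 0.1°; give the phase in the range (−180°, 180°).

-123.7°

At s = jω = j15:
pole (s+3): 3 + j15 → |·| = √(3²+15²) = √234 ≈ 15.297, ∠ = arctan(15/3) ≈ 78.69°
pole (s+15): 15 + j15 → |·| = √(15²+15²) = √450 ≈ 21.213, ∠ = arctan(15/15) ≈ 45.00°
∠T = 0.00° − 123.69° = -123.69°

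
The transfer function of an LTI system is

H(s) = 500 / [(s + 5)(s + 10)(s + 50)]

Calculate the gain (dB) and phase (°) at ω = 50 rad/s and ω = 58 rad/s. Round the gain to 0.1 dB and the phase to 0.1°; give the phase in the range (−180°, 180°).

ω = 50: -51.2 dB, 152.0°; ω = 58: -54.4 dB, 145.5°

At s = jω = j50:
pole (s+5): 5 + j50 → |·| = √(5²+50²) = √2525 ≈ 50.249, ∠ = arctan(50/5) ≈ 84.29°
pole (s+10): 10 + j50 → |·| = √(10²+50²) = √2600 ≈ 50.99, ∠ = arctan(50/10) ≈ 78.69°
pole (s+50): 50 + j50 → |·| = √(50²+50²) = √5000 ≈ 70.711, ∠ = arctan(50/50) ≈ 45.00°
|H| = 500 / 1.8118e+05 ≈ 0.0027597
Gain = 20 log₁₀(0.0027597) ≈ -51.18 dB
∠H = 0.00° − 207.98° = -207.98° ≡ 152.02° (principal value)

At s = jω = j58:
pole (s+5): 5 + j58 → |·| = √(5²+58²) = √3389 ≈ 58.215, ∠ = arctan(58/5) ≈ 85.07°
pole (s+10): 10 + j58 → |·| = √(10²+58²) = √3464 ≈ 58.856, ∠ = arctan(58/10) ≈ 80.22°
pole (s+50): 50 + j58 → |·| = √(50²+58²) = √5864 ≈ 76.577, ∠ = arctan(58/50) ≈ 49.24°
|H| = 500 / 2.6238e+05 ≈ 0.0019056
Gain = 20 log₁₀(0.0019056) ≈ -54.40 dB
∠H = 0.00° − 214.53° = -214.53° ≡ 145.47° (principal value)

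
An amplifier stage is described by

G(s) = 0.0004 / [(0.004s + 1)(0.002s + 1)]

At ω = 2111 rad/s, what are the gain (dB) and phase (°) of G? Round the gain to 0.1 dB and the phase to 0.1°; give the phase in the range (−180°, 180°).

At ω = 2111 rad/s:
pole (1 + j2111·0.004) = 1 + j8.444 → |·| ≈ 8.503, ∠ ≈ 83.25°
pole (1 + j2111·0.002) = 1 + j4.222 → |·| ≈ 4.3388, ∠ ≈ 76.67°
|G| = 0.0004 · 1 / (8.503 · 4.3388) ≈ 1.0842e-05
Gain = 20 log₁₀(1.0842e-05) ≈ -99.30 dB
∠G = (0°) − (83.25° + 76.67°) = -159.92°

-99.3 dB, -159.9°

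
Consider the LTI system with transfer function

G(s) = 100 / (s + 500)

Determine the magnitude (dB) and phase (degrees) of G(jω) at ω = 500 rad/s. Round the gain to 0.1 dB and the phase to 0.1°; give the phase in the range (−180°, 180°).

-17.0 dB, -45.0°

At s = jω = j500:
pole (s+500): 500 + j500 → |·| = √(500²+500²) = √500000 ≈ 707.11, ∠ = arctan(500/500) ≈ 45.00°
|G| = 100 / 707.11 ≈ 0.14142
Gain = 20 log₁₀(0.14142) ≈ -16.99 dB
∠G = 0.00° − 45.00° = -45.00°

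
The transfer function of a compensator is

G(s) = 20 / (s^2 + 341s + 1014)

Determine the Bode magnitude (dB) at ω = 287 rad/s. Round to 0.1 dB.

Substitute s = j287:
Numerator: 20 = 20 + j0
Denominator: (j287)^2 + 341(j287) + 1014 = -81355 + j97867
|N| = √(20² + 0²) ≈ 20, ∠N ≈ 0.00°
|D| = √(81355² + 97867²) ≈ 1.2727e+05, ∠D ≈ 129.74°
|G| = 20 / 1.2727e+05 ≈ 0.00015715
Gain = 20 log₁₀(0.00015715) ≈ -76.07 dB

-76.1 dB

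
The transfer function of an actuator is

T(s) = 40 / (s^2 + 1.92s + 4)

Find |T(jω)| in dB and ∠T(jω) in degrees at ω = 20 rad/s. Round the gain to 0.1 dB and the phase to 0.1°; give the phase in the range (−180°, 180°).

At s = jω = j20:
quadratic: (j20)² + 1.92·j20 + 4 = -396 + j38.4 → |·| ≈ 397.86, ∠ ≈ 174.46°
|T| = 40 / 397.86 ≈ 0.10054
Gain = 20 log₁₀(0.10054) ≈ -19.95 dB
∠T = 0.00° − 174.46° = -174.46°

-20.0 dB, -174.5°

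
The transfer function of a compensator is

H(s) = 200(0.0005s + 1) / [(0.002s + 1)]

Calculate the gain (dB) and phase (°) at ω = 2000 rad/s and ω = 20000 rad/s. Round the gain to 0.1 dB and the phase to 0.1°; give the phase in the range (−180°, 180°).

At ω = 2000 rad/s:
zero (1 + j2000·0.0005) = 1 + j1 → |·| ≈ 1.4142, ∠ ≈ 45.00°
pole (1 + j2000·0.002) = 1 + j4 → |·| ≈ 4.1231, ∠ ≈ 75.96°
|H| = 200 · 1.4142 / (4.1231) ≈ 68.599
Gain = 20 log₁₀(68.599) ≈ 36.73 dB
∠H = (45.00°) − (75.96°) = -30.96°

At ω = 20000 rad/s:
zero (1 + j20000·0.0005) = 1 + j10 → |·| ≈ 10.05, ∠ ≈ 84.29°
pole (1 + j20000·0.002) = 1 + j40 → |·| ≈ 40.012, ∠ ≈ 88.57°
|H| = 200 · 10.05 / (40.012) ≈ 50.235
Gain = 20 log₁₀(50.235) ≈ 34.02 dB
∠H = (84.29°) − (88.57°) = -4.28°

ω = 2000: 36.7 dB, -31.0°; ω = 20000: 34.0 dB, -4.3°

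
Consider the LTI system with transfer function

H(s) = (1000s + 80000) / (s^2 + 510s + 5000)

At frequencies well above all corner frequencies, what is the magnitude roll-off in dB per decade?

-20 dB/decade

Each pole contributes −20 dB/decade at high frequency; each zero contributes +20 dB/decade.
Net: 1 zero(s) − 2 pole(s) → -20 dB/decade.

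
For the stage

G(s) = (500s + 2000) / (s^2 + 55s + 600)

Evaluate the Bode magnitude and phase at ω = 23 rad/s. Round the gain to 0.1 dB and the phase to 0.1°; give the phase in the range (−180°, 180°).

Substitute s = j23:
Numerator: 500(j23) + 2000 = 2000 + j11500
Denominator: (j23)^2 + 55(j23) + 600 = 71 + j1265
|N| = √(2000² + 11500²) ≈ 11673, ∠N ≈ 80.13°
|D| = √(71² + 1265²) ≈ 1267, ∠D ≈ 86.79°
|G| = 11673 / 1267 ≈ 9.2131
Gain = 20 log₁₀(9.2131) ≈ 19.29 dB
∠G = 80.13° − 86.79° = -6.66°

19.3 dB, -6.7°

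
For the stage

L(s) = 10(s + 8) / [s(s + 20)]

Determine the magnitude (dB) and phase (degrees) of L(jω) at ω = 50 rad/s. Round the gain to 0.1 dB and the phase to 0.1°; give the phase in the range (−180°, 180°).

-14.5 dB, -77.3°

At s = jω = j50:
zero (s+8): 8 + j50 → |·| = √(8²+50²) = √2564 ≈ 50.636, ∠ = arctan(50/8) ≈ 80.91°
pole (s+20): 20 + j50 → |·| = √(20²+50²) = √2900 ≈ 53.852, ∠ = arctan(50/20) ≈ 68.20°
pole at origin: |s| = 50, ∠ = 90.00° (in denominator)
|L| = 10 · 50.636 / 2692.6 ≈ 0.18806
Gain = 20 log₁₀(0.18806) ≈ -14.51 dB
∠L = 80.91° − 158.20° = -77.29°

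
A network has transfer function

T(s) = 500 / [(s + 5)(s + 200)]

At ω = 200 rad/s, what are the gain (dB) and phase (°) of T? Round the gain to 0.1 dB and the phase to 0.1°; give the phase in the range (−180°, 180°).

At s = jω = j200:
pole (s+5): 5 + j200 → |·| = √(5²+200²) = √40025 ≈ 200.06, ∠ = arctan(200/5) ≈ 88.57°
pole (s+200): 200 + j200 → |·| = √(200²+200²) = √80000 ≈ 282.84, ∠ = arctan(200/200) ≈ 45.00°
|T| = 500 / 56585 ≈ 0.0088363
Gain = 20 log₁₀(0.0088363) ≈ -41.07 dB
∠T = 0.00° − 133.57° = -133.57°

-41.1 dB, -133.6°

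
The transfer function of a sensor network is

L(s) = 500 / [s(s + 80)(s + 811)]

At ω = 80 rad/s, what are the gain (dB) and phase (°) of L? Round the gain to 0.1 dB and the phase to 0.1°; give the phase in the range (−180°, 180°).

-83.4 dB, -140.6°

At s = jω = j80:
pole (s+80): 80 + j80 → |·| = √(80²+80²) = √12800 ≈ 113.14, ∠ = arctan(80/80) ≈ 45.00°
pole (s+811): 811 + j80 → |·| = √(811²+80²) = √664121 ≈ 814.94, ∠ = arctan(80/811) ≈ 5.63°
pole at origin: |s| = 80, ∠ = 90.00° (in denominator)
|L| = 500 / 7.3762e+06 ≈ 6.7786e-05
Gain = 20 log₁₀(6.7786e-05) ≈ -83.38 dB
∠L = 0.00° − 140.63° = -140.63°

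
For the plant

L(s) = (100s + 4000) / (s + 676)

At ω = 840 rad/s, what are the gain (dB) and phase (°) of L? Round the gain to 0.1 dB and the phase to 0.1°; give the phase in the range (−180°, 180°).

Substitute s = j840:
Numerator: 100(j840) + 4000 = 4000 + j84000
Denominator: (j840) + 676 = 676 + j840
|N| = √(4000² + 84000²) ≈ 84095, ∠N ≈ 87.27°
|D| = √(676² + 840²) ≈ 1078.2, ∠D ≈ 51.17°
|L| = 84095 / 1078.2 ≈ 77.996
Gain = 20 log₁₀(77.996) ≈ 37.84 dB
∠L = 87.27° − 51.17° = 36.10°

37.8 dB, 36.1°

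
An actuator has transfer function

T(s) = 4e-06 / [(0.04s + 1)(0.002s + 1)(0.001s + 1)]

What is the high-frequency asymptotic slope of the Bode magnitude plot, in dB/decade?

-60 dB/decade

Each pole contributes −20 dB/decade at high frequency; each zero contributes +20 dB/decade.
Net: 0 zero(s) − 3 pole(s) → -60 dB/decade.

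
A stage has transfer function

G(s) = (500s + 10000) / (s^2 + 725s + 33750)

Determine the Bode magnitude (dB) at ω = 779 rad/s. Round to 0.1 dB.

Substitute s = j779:
Numerator: 500(j779) + 10000 = 10000 + j389500
Denominator: (j779)^2 + 725(j779) + 33750 = -573091 + j564775
|N| = √(10000² + 389500²) ≈ 3.8963e+05, ∠N ≈ 88.53°
|D| = √(573091² + 564775²) ≈ 8.0461e+05, ∠D ≈ 135.42°
|G| = 3.8963e+05 / 8.0461e+05 ≈ 0.48425
Gain = 20 log₁₀(0.48425) ≈ -6.30 dB

-6.3 dB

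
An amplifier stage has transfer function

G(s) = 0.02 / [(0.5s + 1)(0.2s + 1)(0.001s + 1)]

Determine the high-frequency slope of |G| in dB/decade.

-60 dB/decade

Each pole contributes −20 dB/decade at high frequency; each zero contributes +20 dB/decade.
Net: 0 zero(s) − 3 pole(s) → -60 dB/decade.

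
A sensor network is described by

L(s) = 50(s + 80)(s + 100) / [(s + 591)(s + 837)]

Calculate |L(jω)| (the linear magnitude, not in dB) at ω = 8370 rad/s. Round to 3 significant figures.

49.6

At s = jω = j8370:
zero (s+80): 80 + j8370 → |·| = √(80²+8370²) = √70063300 ≈ 8370.4, ∠ = arctan(8370/80) ≈ 89.45°
zero (s+100): 100 + j8370 → |·| = √(100²+8370²) = √70066900 ≈ 8370.6, ∠ = arctan(8370/100) ≈ 89.32°
pole (s+591): 591 + j8370 → |·| = √(591²+8370²) = √70406181 ≈ 8390.8, ∠ = arctan(8370/591) ≈ 85.96°
pole (s+837): 837 + j8370 → |·| = √(837²+8370²) = √70757469 ≈ 8411.7, ∠ = arctan(8370/837) ≈ 84.29°
|L| = 50 · 7.0065e+07 / 7.0581e+07 ≈ 49.634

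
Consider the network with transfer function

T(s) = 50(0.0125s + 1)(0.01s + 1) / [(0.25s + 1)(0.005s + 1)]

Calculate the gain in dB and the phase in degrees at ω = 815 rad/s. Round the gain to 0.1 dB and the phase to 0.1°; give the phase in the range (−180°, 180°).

At ω = 815 rad/s:
zero (1 + j815·0.0125) = 1 + j10.1875 → |·| ≈ 10.236, ∠ ≈ 84.39°
zero (1 + j815·0.01) = 1 + j8.15 → |·| ≈ 8.2111, ∠ ≈ 83.00°
pole (1 + j815·0.25) = 1 + j203.75 → |·| ≈ 203.75, ∠ ≈ 89.72°
pole (1 + j815·0.005) = 1 + j4.075 → |·| ≈ 4.1959, ∠ ≈ 76.21°
|T| = 50 · 10.236 · 8.2111 / (203.75 · 4.1959) ≈ 4.9156
Gain = 20 log₁₀(4.9156) ≈ 13.83 dB
∠T = (84.39° + 83.00°) − (89.72° + 76.21°) = 1.46°

13.8 dB, 1.5°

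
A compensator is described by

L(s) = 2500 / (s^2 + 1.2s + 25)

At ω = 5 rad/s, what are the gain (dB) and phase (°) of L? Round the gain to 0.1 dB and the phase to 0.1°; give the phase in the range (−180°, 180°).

52.4 dB, -90.0°

At s = jω = j5:
quadratic: (j5)² + 1.2·j5 + 25 = 0 + j6 → |·| ≈ 6, ∠ ≈ 90.00°
|L| = 2500 / 6 ≈ 416.67
Gain = 20 log₁₀(416.67) ≈ 52.40 dB
∠L = 0.00° − 90.00° = -90.00°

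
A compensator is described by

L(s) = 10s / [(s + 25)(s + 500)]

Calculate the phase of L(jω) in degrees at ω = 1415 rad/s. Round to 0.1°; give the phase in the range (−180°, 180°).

-69.5°

At s = jω = j1415:
zero at origin: s = j1415 → |·| = 1415, ∠ = 90.00°
pole (s+25): 25 + j1415 → |·| = √(25²+1415²) = √2002850 ≈ 1415.2, ∠ = arctan(1415/25) ≈ 88.99°
pole (s+500): 500 + j1415 → |·| = √(500²+1415²) = √2252225 ≈ 1500.7, ∠ = arctan(1415/500) ≈ 70.54°
∠L = 90.00° − 159.53° = -69.53°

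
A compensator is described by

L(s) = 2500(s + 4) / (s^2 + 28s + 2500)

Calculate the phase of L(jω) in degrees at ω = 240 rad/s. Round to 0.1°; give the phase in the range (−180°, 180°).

At s = jω = j240:
zero (s+4): 4 + j240 → |·| = √(4²+240²) = √57616 ≈ 240.03, ∠ = arctan(240/4) ≈ 89.05°
quadratic: (j240)² + 28·j240 + 2500 = -55100 + j6720 → |·| ≈ 55508, ∠ ≈ 173.05°
∠L = 89.05° − 173.05° = -84.00°

-84.0°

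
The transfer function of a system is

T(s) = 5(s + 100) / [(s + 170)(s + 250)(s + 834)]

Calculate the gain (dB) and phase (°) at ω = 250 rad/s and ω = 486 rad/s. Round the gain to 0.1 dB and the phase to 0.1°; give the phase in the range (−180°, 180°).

ω = 250: -96.8 dB, -49.3°; ω = 486: -100.8 dB, -85.4°

At s = jω = j250:
zero (s+100): 100 + j250 → |·| = √(100²+250²) = √72500 ≈ 269.26, ∠ = arctan(250/100) ≈ 68.20°
pole (s+170): 170 + j250 → |·| = √(170²+250²) = √91400 ≈ 302.32, ∠ = arctan(250/170) ≈ 55.78°
pole (s+250): 250 + j250 → |·| = √(250²+250²) = √125000 ≈ 353.55, ∠ = arctan(250/250) ≈ 45.00°
pole (s+834): 834 + j250 → |·| = √(834²+250²) = √758056 ≈ 870.66, ∠ = arctan(250/834) ≈ 16.69°
|T| = 5 · 269.26 / 9.3061e+07 ≈ 1.4467e-05
Gain = 20 log₁₀(1.4467e-05) ≈ -96.79 dB
∠T = 68.20° − 117.47° = -49.27°

At s = jω = j486:
zero (s+100): 100 + j486 → |·| = √(100²+486²) = √246196 ≈ 496.18, ∠ = arctan(486/100) ≈ 78.37°
pole (s+170): 170 + j486 → |·| = √(170²+486²) = √265096 ≈ 514.87, ∠ = arctan(486/170) ≈ 70.72°
pole (s+250): 250 + j486 → |·| = √(250²+486²) = √298696 ≈ 546.53, ∠ = arctan(486/250) ≈ 62.78°
pole (s+834): 834 + j486 → |·| = √(834²+486²) = √931752 ≈ 965.27, ∠ = arctan(486/834) ≈ 30.23°
|T| = 5 · 496.18 / 2.7162e+08 ≈ 9.1337e-06
Gain = 20 log₁₀(9.1337e-06) ≈ -100.79 dB
∠T = 78.37° − 163.73° = -85.36°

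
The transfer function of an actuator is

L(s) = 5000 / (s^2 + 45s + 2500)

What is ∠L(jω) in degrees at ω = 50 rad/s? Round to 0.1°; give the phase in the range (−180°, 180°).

-90.0°

At s = jω = j50:
quadratic: (j50)² + 45·j50 + 2500 = 0 + j2250 → |·| ≈ 2250, ∠ ≈ 90.00°
∠L = 0.00° − 90.00° = -90.00°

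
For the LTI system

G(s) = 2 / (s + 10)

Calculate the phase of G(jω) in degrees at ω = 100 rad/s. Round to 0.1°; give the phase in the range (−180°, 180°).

-84.3°

At s = jω = j100:
pole (s+10): 10 + j100 → |·| = √(10²+100²) = √10100 ≈ 100.5, ∠ = arctan(100/10) ≈ 84.29°
∠G = 0.00° − 84.29° = -84.29°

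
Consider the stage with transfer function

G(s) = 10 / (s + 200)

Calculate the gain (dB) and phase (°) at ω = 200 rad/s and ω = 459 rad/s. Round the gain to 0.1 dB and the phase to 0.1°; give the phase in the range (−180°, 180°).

Substitute s = j200:
Numerator: 10 = 10 + j0
Denominator: (j200) + 200 = 200 + j200
|N| = √(10² + 0²) ≈ 10, ∠N ≈ 0.00°
|D| = √(200² + 200²) ≈ 282.84, ∠D ≈ 45.00°
|G| = 10 / 282.84 ≈ 0.035356
Gain = 20 log₁₀(0.035356) ≈ -29.03 dB
∠G = 0.00° − 45.00° = -45.00°

Substitute s = j459:
Numerator: 10 = 10 + j0
Denominator: (j459) + 200 = 200 + j459
|N| = √(10² + 0²) ≈ 10, ∠N ≈ 0.00°
|D| = √(200² + 459²) ≈ 500.68, ∠D ≈ 66.46°
|G| = 10 / 500.68 ≈ 0.019973
Gain = 20 log₁₀(0.019973) ≈ -33.99 dB
∠G = 0.00° − 66.46° = -66.46°

ω = 200: -29.0 dB, -45.0°; ω = 459: -34.0 dB, -66.5°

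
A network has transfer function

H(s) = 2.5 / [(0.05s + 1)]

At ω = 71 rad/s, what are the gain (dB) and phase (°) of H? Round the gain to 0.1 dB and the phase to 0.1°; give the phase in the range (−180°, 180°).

At ω = 71 rad/s:
pole (1 + j71·0.05) = 1 + j3.55 → |·| ≈ 3.6882, ∠ ≈ 74.27°
|H| = 2.5 · 1 / (3.6882) ≈ 0.67784
Gain = 20 log₁₀(0.67784) ≈ -3.38 dB
∠H = (0°) − (74.27°) = -74.27°

-3.4 dB, -74.3°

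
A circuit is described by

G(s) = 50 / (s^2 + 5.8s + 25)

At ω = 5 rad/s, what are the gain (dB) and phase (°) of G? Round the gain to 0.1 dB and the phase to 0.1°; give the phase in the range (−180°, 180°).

At s = jω = j5:
quadratic: (j5)² + 5.8·j5 + 25 = 0 + j29 → |·| ≈ 29, ∠ ≈ 90.00°
|G| = 50 / 29 ≈ 1.7241
Gain = 20 log₁₀(1.7241) ≈ 4.73 dB
∠G = 0.00° − 90.00° = -90.00°

4.7 dB, -90.0°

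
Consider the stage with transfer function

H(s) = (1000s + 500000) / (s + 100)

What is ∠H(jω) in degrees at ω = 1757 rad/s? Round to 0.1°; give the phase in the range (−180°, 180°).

Substitute s = j1757:
Numerator: 1000(j1757) + 500000 = 500000 + j1757000
Denominator: (j1757) + 100 = 100 + j1757
|N| = √(500000² + 1757000²) ≈ 1.8268e+06, ∠N ≈ 74.11°
|D| = √(100² + 1757²) ≈ 1759.8, ∠D ≈ 86.74°
∠H = 74.11° − 86.74° = -12.63°

-12.6°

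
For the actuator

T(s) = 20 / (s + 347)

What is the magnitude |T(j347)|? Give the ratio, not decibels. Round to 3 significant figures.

At s = jω = j347:
pole (s+347): 347 + j347 → |·| = √(347²+347²) = √240818 ≈ 490.73, ∠ = arctan(347/347) ≈ 45.00°
|T| = 20 / 490.73 ≈ 0.040756

0.0408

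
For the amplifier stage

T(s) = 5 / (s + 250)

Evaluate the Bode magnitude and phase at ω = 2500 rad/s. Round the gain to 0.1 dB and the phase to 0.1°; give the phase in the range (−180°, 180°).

At s = jω = j2500:
pole (s+250): 250 + j2500 → |·| = √(250²+2500²) = √6312500 ≈ 2512.5, ∠ = arctan(2500/250) ≈ 84.29°
|T| = 5 / 2512.5 ≈ 0.00199
Gain = 20 log₁₀(0.00199) ≈ -54.02 dB
∠T = 0.00° − 84.29° = -84.29°

-54.0 dB, -84.3°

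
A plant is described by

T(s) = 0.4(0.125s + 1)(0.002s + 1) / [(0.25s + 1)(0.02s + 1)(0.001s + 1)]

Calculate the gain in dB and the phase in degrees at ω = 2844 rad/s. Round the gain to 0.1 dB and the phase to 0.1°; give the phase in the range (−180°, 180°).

At ω = 2844 rad/s:
zero (1 + j2844·0.125) = 1 + j355.5 → |·| ≈ 355.5, ∠ ≈ 89.84°
zero (1 + j2844·0.002) = 1 + j5.688 → |·| ≈ 5.7752, ∠ ≈ 80.03°
pole (1 + j2844·0.25) = 1 + j711 → |·| ≈ 711, ∠ ≈ 89.92°
pole (1 + j2844·0.02) = 1 + j56.88 → |·| ≈ 56.889, ∠ ≈ 88.99°
pole (1 + j2844·0.001) = 1 + j2.844 → |·| ≈ 3.0147, ∠ ≈ 70.63°
|T| = 0.4 · 355.5 · 5.7752 / (711 · 56.889 · 3.0147) ≈ 0.0067348
Gain = 20 log₁₀(0.0067348) ≈ -43.43 dB
∠T = (89.84° + 80.03°) − (89.92° + 88.99° + 70.63°) = -79.67°

-43.4 dB, -79.7°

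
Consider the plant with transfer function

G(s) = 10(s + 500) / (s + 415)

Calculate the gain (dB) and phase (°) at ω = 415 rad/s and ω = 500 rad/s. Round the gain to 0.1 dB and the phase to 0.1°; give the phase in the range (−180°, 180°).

ω = 415: 20.9 dB, -5.3°; ω = 500: 20.7 dB, -5.3°

At s = jω = j415:
zero (s+500): 500 + j415 → |·| = √(500²+415²) = √422225 ≈ 649.79, ∠ = arctan(415/500) ≈ 39.69°
pole (s+415): 415 + j415 → |·| = √(415²+415²) = √344450 ≈ 586.9, ∠ = arctan(415/415) ≈ 45.00°
|G| = 10 · 649.79 / 586.9 ≈ 11.072
Gain = 20 log₁₀(11.072) ≈ 20.88 dB
∠G = 39.69° − 45.00° = -5.31°

At s = jω = j500:
zero (s+500): 500 + j500 → |·| = √(500²+500²) = √500000 ≈ 707.11, ∠ = arctan(500/500) ≈ 45.00°
pole (s+415): 415 + j500 → |·| = √(415²+500²) = √422225 ≈ 649.79, ∠ = arctan(500/415) ≈ 50.31°
|G| = 10 · 707.11 / 649.79 ≈ 10.882
Gain = 20 log₁₀(10.882) ≈ 20.73 dB
∠G = 45.00° − 50.31° = -5.31°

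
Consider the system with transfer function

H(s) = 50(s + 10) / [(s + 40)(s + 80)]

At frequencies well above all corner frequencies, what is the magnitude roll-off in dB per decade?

-20 dB/decade

Each pole contributes −20 dB/decade at high frequency; each zero contributes +20 dB/decade.
Net: 1 zero(s) − 2 pole(s) → -20 dB/decade.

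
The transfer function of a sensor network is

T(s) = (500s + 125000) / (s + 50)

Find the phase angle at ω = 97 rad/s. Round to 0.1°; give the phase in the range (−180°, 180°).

-41.5°

Substitute s = j97:
Numerator: 500(j97) + 125000 = 125000 + j48500
Denominator: (j97) + 50 = 50 + j97
|N| = √(125000² + 48500²) ≈ 1.3408e+05, ∠N ≈ 21.21°
|D| = √(50² + 97²) ≈ 109.13, ∠D ≈ 62.73°
∠T = 21.21° − 62.73° = -41.52°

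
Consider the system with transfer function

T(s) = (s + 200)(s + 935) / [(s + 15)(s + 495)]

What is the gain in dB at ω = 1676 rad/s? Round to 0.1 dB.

0.9 dB

At s = jω = j1676:
zero (s+200): 200 + j1676 → |·| = √(200²+1676²) = √2848976 ≈ 1687.9, ∠ = arctan(1676/200) ≈ 83.19°
zero (s+935): 935 + j1676 → |·| = √(935²+1676²) = √3683201 ≈ 1919.2, ∠ = arctan(1676/935) ≈ 60.84°
pole (s+15): 15 + j1676 → |·| = √(15²+1676²) = √2809201 ≈ 1676.1, ∠ = arctan(1676/15) ≈ 89.49°
pole (s+495): 495 + j1676 → |·| = √(495²+1676²) = √3054001 ≈ 1747.6, ∠ = arctan(1676/495) ≈ 73.55°
|T| = 1 · 3.2394e+06 / 2.9292e+06 ≈ 1.1059
Gain = 20 log₁₀(1.1059) ≈ 0.87 dB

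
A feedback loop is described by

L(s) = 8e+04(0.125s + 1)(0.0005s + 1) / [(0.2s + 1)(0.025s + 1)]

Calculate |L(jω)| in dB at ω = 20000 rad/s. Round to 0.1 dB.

60.0 dB

At ω = 20000 rad/s:
zero (1 + j20000·0.125) = 1 + j2500 → |·| ≈ 2500, ∠ ≈ 89.98°
zero (1 + j20000·0.0005) = 1 + j10 → |·| ≈ 10.05, ∠ ≈ 84.29°
pole (1 + j20000·0.2) = 1 + j4000 → |·| ≈ 4000, ∠ ≈ 89.99°
pole (1 + j20000·0.025) = 1 + j500 → |·| ≈ 500, ∠ ≈ 89.89°
|L| = 8e+04 · 2500 · 10.05 / (4000 · 500) ≈ 1005
Gain = 20 log₁₀(1005) ≈ 60.04 dB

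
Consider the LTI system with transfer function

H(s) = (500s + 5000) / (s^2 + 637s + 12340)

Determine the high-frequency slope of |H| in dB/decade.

-20 dB/decade

Each pole contributes −20 dB/decade at high frequency; each zero contributes +20 dB/decade.
Net: 1 zero(s) − 2 pole(s) → -20 dB/decade.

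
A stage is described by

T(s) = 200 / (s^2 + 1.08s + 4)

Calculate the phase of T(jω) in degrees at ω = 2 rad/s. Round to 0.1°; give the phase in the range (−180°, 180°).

At s = jω = j2:
quadratic: (j2)² + 1.08·j2 + 4 = 0 + j2.16 → |·| ≈ 2.16, ∠ ≈ 90.00°
∠T = 0.00° − 90.00° = -90.00°

-90.0°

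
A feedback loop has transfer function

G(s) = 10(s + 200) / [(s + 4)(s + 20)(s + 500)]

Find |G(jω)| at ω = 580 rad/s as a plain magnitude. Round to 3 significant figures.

2.38e-05

At s = jω = j580:
zero (s+200): 200 + j580 → |·| = √(200²+580²) = √376400 ≈ 613.51, ∠ = arctan(580/200) ≈ 70.97°
pole (s+4): 4 + j580 → |·| = √(4²+580²) = √336416 ≈ 580.01, ∠ = arctan(580/4) ≈ 89.60°
pole (s+20): 20 + j580 → |·| = √(20²+580²) = √336800 ≈ 580.34, ∠ = arctan(580/20) ≈ 88.03°
pole (s+500): 500 + j580 → |·| = √(500²+580²) = √586400 ≈ 765.77, ∠ = arctan(580/500) ≈ 49.24°
|G| = 10 · 613.51 / 2.5776e+08 ≈ 2.3802e-05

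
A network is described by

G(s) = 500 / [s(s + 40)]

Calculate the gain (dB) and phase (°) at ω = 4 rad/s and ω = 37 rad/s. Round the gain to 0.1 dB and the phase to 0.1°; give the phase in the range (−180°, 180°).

At s = jω = j4:
pole (s+40): 40 + j4 → |·| = √(40²+4²) = √1616 ≈ 40.2, ∠ = arctan(4/40) ≈ 5.71°
pole at origin: |s| = 4, ∠ = 90.00° (in denominator)
|G| = 500 / 160.8 ≈ 3.1095
Gain = 20 log₁₀(3.1095) ≈ 9.85 dB
∠G = 0.00° − 95.71° = -95.71°

At s = jω = j37:
pole (s+40): 40 + j37 → |·| = √(40²+37²) = √2969 ≈ 54.489, ∠ = arctan(37/40) ≈ 42.77°
pole at origin: |s| = 37, ∠ = 90.00° (in denominator)
|G| = 500 / 2016.1 ≈ 0.248
Gain = 20 log₁₀(0.248) ≈ -12.11 dB
∠G = 0.00° − 132.77° = -132.77°

ω = 4: 9.9 dB, -95.7°; ω = 37: -12.1 dB, -132.8°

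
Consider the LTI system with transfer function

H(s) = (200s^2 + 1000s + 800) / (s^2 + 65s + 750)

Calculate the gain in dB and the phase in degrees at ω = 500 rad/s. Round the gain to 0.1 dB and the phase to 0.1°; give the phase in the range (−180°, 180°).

Substitute s = j500:
Numerator: 200(j500)^2 + 1000(j500) + 800 = -49999200 + j500000
Denominator: (j500)^2 + 65(j500) + 750 = -249250 + j32500
|N| = √(49999200² + 500000²) ≈ 5.0002e+07, ∠N ≈ 179.43°
|D| = √(249250² + 32500²) ≈ 2.5136e+05, ∠D ≈ 172.57°
|H| = 5.0002e+07 / 2.5136e+05 ≈ 198.93
Gain = 20 log₁₀(198.93) ≈ 45.97 dB
∠H = 179.43° − 172.57° = 6.86°

46.0 dB, 6.9°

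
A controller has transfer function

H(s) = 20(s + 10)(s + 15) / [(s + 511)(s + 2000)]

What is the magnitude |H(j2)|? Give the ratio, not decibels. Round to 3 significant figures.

At s = jω = j2:
zero (s+10): 10 + j2 → |·| = √(10²+2²) = √104 ≈ 10.198, ∠ = arctan(2/10) ≈ 11.31°
zero (s+15): 15 + j2 → |·| = √(15²+2²) = √229 ≈ 15.133, ∠ = arctan(2/15) ≈ 7.59°
pole (s+511): 511 + j2 → |·| = √(511²+2²) = √261125 ≈ 511, ∠ = arctan(2/511) ≈ 0.22°
pole (s+2000): 2000 + j2 → |·| = √(2000²+2²) = √4000004 ≈ 2000, ∠ = arctan(2/2000) ≈ 0.06°
|H| = 20 · 154.33 / 1.022e+06 ≈ 0.0030202

0.00302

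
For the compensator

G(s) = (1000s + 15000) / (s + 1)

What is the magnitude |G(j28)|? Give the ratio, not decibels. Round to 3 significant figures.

1.13e+03

Substitute s = j28:
Numerator: 1000(j28) + 15000 = 15000 + j28000
Denominator: (j28) + 1 = 1 + j28
|N| = √(15000² + 28000²) ≈ 31765, ∠N ≈ 61.82°
|D| = √(1² + 28²) ≈ 28.018, ∠D ≈ 87.95°
|G| = 31765 / 28.018 ≈ 1133.7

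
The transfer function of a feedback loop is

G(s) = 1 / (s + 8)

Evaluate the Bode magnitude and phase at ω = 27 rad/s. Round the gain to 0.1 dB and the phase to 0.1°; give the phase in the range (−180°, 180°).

At s = jω = j27:
pole (s+8): 8 + j27 → |·| = √(8²+27²) = √793 ≈ 28.16, ∠ = arctan(27/8) ≈ 73.50°
|G| = 1 / 28.16 ≈ 0.035511
Gain = 20 log₁₀(0.035511) ≈ -28.99 dB
∠G = 0.00° − 73.50° = -73.50°

-29.0 dB, -73.5°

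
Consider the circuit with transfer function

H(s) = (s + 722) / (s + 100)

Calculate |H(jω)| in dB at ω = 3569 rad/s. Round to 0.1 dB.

Substitute s = j3569:
Numerator: (j3569) + 722 = 722 + j3569
Denominator: (j3569) + 100 = 100 + j3569
|N| = √(722² + 3569²) ≈ 3641.3, ∠N ≈ 78.56°
|D| = √(100² + 3569²) ≈ 3570.4, ∠D ≈ 88.40°
|H| = 3641.3 / 3570.4 ≈ 1.0199
Gain = 20 log₁₀(1.0199) ≈ 0.17 dB

0.2 dB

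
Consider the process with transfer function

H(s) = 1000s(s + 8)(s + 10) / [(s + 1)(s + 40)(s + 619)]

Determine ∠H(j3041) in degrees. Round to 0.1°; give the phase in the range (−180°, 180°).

11.9°

At s = jω = j3041:
zero (s+8): 8 + j3041 → |·| = √(8²+3041²) = √9247745 ≈ 3041, ∠ = arctan(3041/8) ≈ 89.85°
zero (s+10): 10 + j3041 → |·| = √(10²+3041²) = √9247781 ≈ 3041, ∠ = arctan(3041/10) ≈ 89.81°
zero at origin: s = j3041 → |·| = 3041, ∠ = 90.00°
pole (s+1): 1 + j3041 → |·| = √(1²+3041²) = √9247682 ≈ 3041, ∠ = arctan(3041/1) ≈ 89.98°
pole (s+40): 40 + j3041 → |·| = √(40²+3041²) = √9249281 ≈ 3041.3, ∠ = arctan(3041/40) ≈ 89.25°
pole (s+619): 619 + j3041 → |·| = √(619²+3041²) = √9630842 ≈ 3103.4, ∠ = arctan(3041/619) ≈ 78.49°
∠H = 269.66° − 257.72° = 11.94°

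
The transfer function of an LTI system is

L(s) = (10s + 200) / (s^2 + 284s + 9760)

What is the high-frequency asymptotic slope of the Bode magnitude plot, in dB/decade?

Each pole contributes −20 dB/decade at high frequency; each zero contributes +20 dB/decade.
Net: 1 zero(s) − 2 pole(s) → -20 dB/decade.

-20 dB/decade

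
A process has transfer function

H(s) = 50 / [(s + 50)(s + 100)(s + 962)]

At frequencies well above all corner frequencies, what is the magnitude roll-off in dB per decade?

Each pole contributes −20 dB/decade at high frequency; each zero contributes +20 dB/decade.
Net: 0 zero(s) − 3 pole(s) → -60 dB/decade.

-60 dB/decade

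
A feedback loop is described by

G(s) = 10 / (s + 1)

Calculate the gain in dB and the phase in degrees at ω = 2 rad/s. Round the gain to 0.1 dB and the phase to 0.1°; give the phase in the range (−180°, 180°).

13.0 dB, -63.4°

Substitute s = j2:
Numerator: 10 = 10 + j0
Denominator: (j2) + 1 = 1 + j2
|N| = √(10² + 0²) ≈ 10, ∠N ≈ 0.00°
|D| = √(1² + 2²) ≈ 2.2361, ∠D ≈ 63.43°
|G| = 10 / 2.2361 ≈ 4.4721
Gain = 20 log₁₀(4.4721) ≈ 13.01 dB
∠G = 0.00° − 63.43° = -63.43°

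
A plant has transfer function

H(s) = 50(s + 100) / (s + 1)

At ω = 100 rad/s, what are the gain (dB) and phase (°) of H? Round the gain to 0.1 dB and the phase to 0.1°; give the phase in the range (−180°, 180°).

37.0 dB, -44.4°

At s = jω = j100:
zero (s+100): 100 + j100 → |·| = √(100²+100²) = √20000 ≈ 141.42, ∠ = arctan(100/100) ≈ 45.00°
pole (s+1): 1 + j100 → |·| = √(1²+100²) = √10001 ≈ 100, ∠ = arctan(100/1) ≈ 89.43°
|H| = 50 · 141.42 / 100 ≈ 70.71
Gain = 20 log₁₀(70.71) ≈ 36.99 dB
∠H = 45.00° − 89.43° = -44.43°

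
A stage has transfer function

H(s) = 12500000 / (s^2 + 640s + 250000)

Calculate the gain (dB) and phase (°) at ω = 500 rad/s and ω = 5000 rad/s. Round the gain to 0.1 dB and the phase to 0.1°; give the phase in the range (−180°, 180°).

ω = 500: 31.8 dB, -90.0°; ω = 5000: -6.0 dB, -172.6°

At s = jω = j500:
quadratic: (j500)² + 640·j500 + 250000 = 0 + j320000 → |·| ≈ 3.2e+05, ∠ ≈ 90.00°
|H| = 12500000 / 3.2e+05 ≈ 39.062
Gain = 20 log₁₀(39.062) ≈ 31.84 dB
∠H = 0.00° − 90.00° = -90.00°

At s = jω = j5000:
quadratic: (j5000)² + 640·j5000 + 250000 = -24750000 + j3200000 → |·| ≈ 2.4956e+07, ∠ ≈ 172.63°
|H| = 12500000 / 2.4956e+07 ≈ 0.50088
Gain = 20 log₁₀(0.50088) ≈ -6.01 dB
∠H = 0.00° − 172.63° = -172.63°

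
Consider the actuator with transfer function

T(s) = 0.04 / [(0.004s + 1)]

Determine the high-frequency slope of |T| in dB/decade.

-20 dB/decade

Each pole contributes −20 dB/decade at high frequency; each zero contributes +20 dB/decade.
Net: 0 zero(s) − 1 pole(s) → -20 dB/decade.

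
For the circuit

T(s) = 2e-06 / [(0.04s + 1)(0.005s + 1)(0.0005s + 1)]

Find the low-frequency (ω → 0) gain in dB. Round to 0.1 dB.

-114.0 dB

T(0) = 2e-06 · 1 / 1 = 2e-06
20 log₁₀(2e-06) ≈ -113.98 dB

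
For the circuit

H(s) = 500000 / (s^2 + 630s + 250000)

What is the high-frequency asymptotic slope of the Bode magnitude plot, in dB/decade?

-40 dB/decade

Each pole contributes −20 dB/decade at high frequency; each zero contributes +20 dB/decade.
Net: 0 zero(s) − 2 pole(s) → -40 dB/decade.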